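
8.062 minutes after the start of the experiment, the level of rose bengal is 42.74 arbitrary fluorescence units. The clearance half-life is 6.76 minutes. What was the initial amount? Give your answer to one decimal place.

Number of half-lives elapsed: n = 8.062/6.76 ≈ 1.1926.
A₀ = A × 2^n = 42.74 × 2^1.1926 = 42.74 × 2.2856 ≈ 97.689 arbitrary fluorescence units.

97.7 arbitrary fluorescence units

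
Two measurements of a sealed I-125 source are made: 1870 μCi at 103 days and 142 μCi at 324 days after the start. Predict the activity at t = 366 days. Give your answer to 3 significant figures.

Over Δt = 324 − 103 = 221 days, the level fell by a factor of 1870/142 ≈ 13.169.
n = log₂(13.169) ≈ 3.7191 half-lives, so t½ = 221/3.7191 ≈ 59.423 days.
From t = 324 to t = 366: 142 × (1/2)^((366−324)/59.423) ≈ 87.001 μCi.

87.0 μCi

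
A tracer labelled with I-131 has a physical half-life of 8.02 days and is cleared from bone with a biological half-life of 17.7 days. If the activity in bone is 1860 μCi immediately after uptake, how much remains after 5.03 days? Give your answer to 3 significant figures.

989 μCi

1/t_eff = 1/t_phys + 1/t_biol = 1/8.02 + 1/17.7 = 0.18119 per day.
t_eff = 8.02 × 17.7 / (8.02 + 17.7) ≈ 5.5192 days.
Remaining = 1860 × (1/2)^(5.03/5.5192) = 1860 × (1/2)^0.91136 ≈ 988.93 μCi.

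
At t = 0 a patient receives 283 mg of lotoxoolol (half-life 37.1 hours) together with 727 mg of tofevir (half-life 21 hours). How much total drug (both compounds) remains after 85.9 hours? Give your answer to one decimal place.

99.5 mg

lotoxoolol: 283 × (1/2)^(85.9/37.1) = 283 × (1/2)^2.3154 ≈ 56.858 mg.
tofevir: 727 × (1/2)^(85.9/21) = 727 × (1/2)^4.0905 ≈ 42.675 mg.
Total = 56.858 + 42.675 ≈ 99.534 mg.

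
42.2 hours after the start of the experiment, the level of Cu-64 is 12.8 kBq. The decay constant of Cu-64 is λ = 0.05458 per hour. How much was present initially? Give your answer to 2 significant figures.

130 kBq

t½ = ln 2 / λ = 0.69315 / 0.05458 ≈ 12.7 hours.
Number of half-lives elapsed: n = 42.2/12.7 ≈ 3.3229.
A₀ = A × 2^n = 12.8 × 2^3.3229 = 12.8 × 10.007 ≈ 128.09 kBq.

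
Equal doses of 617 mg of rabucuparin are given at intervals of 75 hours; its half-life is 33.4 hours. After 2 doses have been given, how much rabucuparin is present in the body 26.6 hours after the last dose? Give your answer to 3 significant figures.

430 mg

The 2 doses were given 101.6, 26.6 hours ago.
Total = 617·(1/2)^(101.6/33.4) + 617·(1/2)^(26.6/33.4)
      = 74.916 + 355.26 ≈ 430.17 mg.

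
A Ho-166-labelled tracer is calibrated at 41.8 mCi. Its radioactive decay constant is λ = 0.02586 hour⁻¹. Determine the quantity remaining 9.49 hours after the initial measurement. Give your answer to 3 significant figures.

t½ = ln 2 / λ = 0.69315 / 0.02586 ≈ 26.804 hours.
Number of half-lives: n = 9.49/26.804 ≈ 0.35405.
Remaining = 41.8 × (1/2)^0.35405 = 41.8 × 0.78238 ≈ 32.704 mCi.

32.7 mCi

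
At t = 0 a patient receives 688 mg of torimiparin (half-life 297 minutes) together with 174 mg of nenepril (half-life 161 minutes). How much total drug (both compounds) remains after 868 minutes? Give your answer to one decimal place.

94.9 mg

torimiparin: 688 × (1/2)^(868/297) = 688 × (1/2)^2.9226 ≈ 90.742 mg.
nenepril: 174 × (1/2)^(868/161) = 174 × (1/2)^5.3913 ≈ 4.1458 mg.
Total = 90.742 + 4.1458 ≈ 94.888 mg.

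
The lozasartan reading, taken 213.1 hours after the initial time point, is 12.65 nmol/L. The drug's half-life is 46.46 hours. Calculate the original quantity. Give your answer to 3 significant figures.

Number of half-lives elapsed: n = 213.1/46.46 ≈ 4.5867.
A₀ = A × 2^n = 12.65 × 2^4.5867 = 12.65 × 24.03 ≈ 303.97 nmol/L.

304 nmol/L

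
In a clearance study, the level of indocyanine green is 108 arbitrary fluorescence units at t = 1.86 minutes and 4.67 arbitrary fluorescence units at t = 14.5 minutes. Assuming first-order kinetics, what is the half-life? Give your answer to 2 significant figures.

2.8 minutes

Over Δt = 14.5 − 1.86 = 12.64 minutes, the level fell by a factor of 108/4.67 ≈ 23.126.
n = log₂(23.126) ≈ 4.5315 half-lives, so t½ = 12.64/4.5315 ≈ 2.7894 minutes.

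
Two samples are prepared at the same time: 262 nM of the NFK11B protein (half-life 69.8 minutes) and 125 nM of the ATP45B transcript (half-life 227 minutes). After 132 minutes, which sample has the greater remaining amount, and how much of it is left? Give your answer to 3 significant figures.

NFK11B protein: 262 × (1/2)^1.8911 ≈ 70.635 nM.
ATP45B transcript: 125 × (1/2)^0.5815 ≈ 83.534 nM.
ATP45B transcript has more remaining, at ≈ 83.534 nM.

ATP45B transcript, 83.5 nM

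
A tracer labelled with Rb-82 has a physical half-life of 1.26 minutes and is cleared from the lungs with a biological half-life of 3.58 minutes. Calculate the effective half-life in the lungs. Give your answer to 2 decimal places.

0.93 minutes

1/t_eff = 1/t_phys + 1/t_biol = 1/1.26 + 1/3.58 = 1.073 per minute.
t_eff = 1.26 × 3.58 / (1.26 + 3.58) ≈ 0.93198 minutes.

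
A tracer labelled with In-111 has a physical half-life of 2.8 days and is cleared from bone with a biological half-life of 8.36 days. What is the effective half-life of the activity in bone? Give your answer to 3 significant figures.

2.10 days

1/t_eff = 1/t_phys + 1/t_biol = 1/2.8 + 1/8.36 = 0.47676 per day.
t_eff = 2.8 × 8.36 / (2.8 + 8.36) ≈ 2.0975 days.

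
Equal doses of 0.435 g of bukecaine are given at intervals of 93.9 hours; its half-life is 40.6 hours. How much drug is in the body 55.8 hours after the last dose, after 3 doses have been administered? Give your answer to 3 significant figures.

0.208 g

The 3 doses were given 243.6, 149.7, 55.8 hours ago.
Total = 0.435·(1/2)^(243.6/40.6) + 0.435·(1/2)^(149.7/40.6) + 0.435·(1/2)^(55.8/40.6)
      = 0.0067969 + 0.03377 + 0.16779 ≈ 0.20835 g.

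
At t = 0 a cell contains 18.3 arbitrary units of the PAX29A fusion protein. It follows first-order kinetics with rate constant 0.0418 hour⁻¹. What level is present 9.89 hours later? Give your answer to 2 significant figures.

12 arbitrary units

t½ = ln 2 / λ = 0.69315 / 0.0418 ≈ 16.582 hours.
Number of half-lives: n = 9.89/16.582 ≈ 0.59641.
Remaining = 18.3 × (1/2)^0.59641 = 18.3 × 0.6614 ≈ 12.104 arbitrary units.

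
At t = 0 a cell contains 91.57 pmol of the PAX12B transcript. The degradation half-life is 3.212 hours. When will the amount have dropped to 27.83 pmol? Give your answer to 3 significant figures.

5.52 hours

Fraction remaining = 27.83/91.57 ≈ 0.30392.
n = log₂(91.57/27.83) = ln(3.2903)/ln 2 ≈ 1.7182 half-lives.
t = n × t½ = 1.7182 × 3.212 ≈ 5.519 hours.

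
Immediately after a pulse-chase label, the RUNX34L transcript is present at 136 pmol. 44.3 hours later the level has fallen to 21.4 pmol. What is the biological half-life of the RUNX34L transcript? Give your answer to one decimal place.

16.6 hours

A/A₀ = 21.4/136 ≈ 0.15735.
n = log₂(6.3551) ≈ 2.6679 half-lives elapsed in 44.3 hours.
t½ = 44.3/2.6679 ≈ 16.605 hours.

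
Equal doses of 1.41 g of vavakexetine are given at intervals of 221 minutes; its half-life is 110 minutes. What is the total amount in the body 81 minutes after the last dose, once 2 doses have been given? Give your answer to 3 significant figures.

1.06 g

The 2 doses were given 302, 81 minutes ago.
Total = 1.41·(1/2)^(302/110) + 1.41·(1/2)^(81/110)
      = 0.21026 + 0.84635 ≈ 1.0566 g.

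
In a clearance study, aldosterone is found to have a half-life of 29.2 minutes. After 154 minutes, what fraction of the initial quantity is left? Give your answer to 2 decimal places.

n = 154/29.2 ≈ 5.274 half-lives.
Fraction remaining = (1/2)^5.274 ≈ 0.025845.

0.03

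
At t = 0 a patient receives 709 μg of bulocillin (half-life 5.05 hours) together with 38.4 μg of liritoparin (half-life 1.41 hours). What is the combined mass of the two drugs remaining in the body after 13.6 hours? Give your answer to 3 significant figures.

bulocillin: 709 × (1/2)^(13.6/5.05) = 709 × (1/2)^2.6931 ≈ 109.64 μg.
liritoparin: 38.4 × (1/2)^(13.6/1.41) = 38.4 × (1/2)^9.6454 ≈ 0.047949 μg.
Total = 109.64 + 0.047949 ≈ 109.68 μg.

110 μg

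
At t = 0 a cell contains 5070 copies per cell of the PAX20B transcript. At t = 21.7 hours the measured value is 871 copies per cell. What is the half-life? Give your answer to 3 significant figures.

A/A₀ = 871/5070 ≈ 0.17179.
n = log₂(5.8209) ≈ 2.5412 half-lives elapsed in 21.7 hours.
t½ = 21.7/2.5412 ≈ 8.5391 hours.

8.54 hours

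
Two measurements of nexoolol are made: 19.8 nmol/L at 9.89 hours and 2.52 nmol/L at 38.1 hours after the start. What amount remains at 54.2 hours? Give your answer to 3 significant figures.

0.777 nmol/L

Over Δt = 38.1 − 9.89 = 28.21 hours, the level fell by a factor of 19.8/2.52 ≈ 7.8571.
n = log₂(7.8571) ≈ 2.974 half-lives, so t½ = 28.21/2.974 ≈ 9.4855 hours.
From t = 38.1 to t = 54.2: 2.52 × (1/2)^((54.2−38.1)/9.4855) ≈ 0.77706 nmol/L.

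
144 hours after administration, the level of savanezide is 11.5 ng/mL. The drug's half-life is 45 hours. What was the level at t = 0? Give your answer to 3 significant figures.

Number of half-lives elapsed: n = 144/45 ≈ 3.2.
A₀ = A × 2^n = 11.5 × 2^3.2 = 11.5 × 9.1896 ≈ 105.68 ng/mL.

106 ng/mL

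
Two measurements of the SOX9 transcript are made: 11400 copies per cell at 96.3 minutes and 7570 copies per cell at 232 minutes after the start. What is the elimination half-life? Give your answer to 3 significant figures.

Over Δt = 232 − 96.3 = 135.7 minutes, the level fell by a factor of 11400/7570 ≈ 1.5059.
n = log₂(1.5059) ≈ 0.59067 half-lives, so t½ = 135.7/0.59067 ≈ 229.74 minutes.

230 minutes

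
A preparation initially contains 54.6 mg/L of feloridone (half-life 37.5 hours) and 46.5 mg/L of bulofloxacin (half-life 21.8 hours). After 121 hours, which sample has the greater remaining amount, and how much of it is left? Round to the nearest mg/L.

feloridone, 6 mg/L

feloridone: 54.6 × (1/2)^3.2267 ≈ 5.8327 mg/L.
bulofloxacin: 46.5 × (1/2)^5.5505 ≈ 0.9922 mg/L.
Feloridone has more remaining, at ≈ 5.8327 mg/L.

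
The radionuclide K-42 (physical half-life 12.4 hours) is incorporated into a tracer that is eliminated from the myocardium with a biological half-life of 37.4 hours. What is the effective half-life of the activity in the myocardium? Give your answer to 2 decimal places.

9.31 hours

1/t_eff = 1/t_phys + 1/t_biol = 1/12.4 + 1/37.4 = 0.10738 per hour.
t_eff = 12.4 × 37.4 / (12.4 + 37.4) ≈ 9.3124 hours.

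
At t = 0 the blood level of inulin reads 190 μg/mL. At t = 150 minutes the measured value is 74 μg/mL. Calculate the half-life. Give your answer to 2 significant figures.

A/A₀ = 74/190 ≈ 0.38947.
n = log₂(2.5676) ≈ 1.3604 half-lives elapsed in 150 minutes.
t½ = 150/1.3604 ≈ 110.26 minutes.

110 minutes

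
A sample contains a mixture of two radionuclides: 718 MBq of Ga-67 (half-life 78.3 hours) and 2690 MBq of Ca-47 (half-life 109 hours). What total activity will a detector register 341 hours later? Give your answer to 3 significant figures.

Ga-67: 718 × (1/2)^(341/78.3) = 718 × (1/2)^4.355 ≈ 35.085 MBq.
Ca-47: 2690 × (1/2)^(341/109) = 2690 × (1/2)^3.1284 ≈ 307.61 MBq.
Total = 35.085 + 307.61 ≈ 342.69 MBq.

343 MBq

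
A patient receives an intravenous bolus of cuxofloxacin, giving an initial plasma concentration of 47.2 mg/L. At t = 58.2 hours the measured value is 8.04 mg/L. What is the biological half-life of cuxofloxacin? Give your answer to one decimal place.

A/A₀ = 8.04/47.2 ≈ 0.17034.
n = log₂(5.8706) ≈ 2.5535 half-lives elapsed in 58.2 hours.
t½ = 58.2/2.5535 ≈ 22.792 hours.

22.8 hours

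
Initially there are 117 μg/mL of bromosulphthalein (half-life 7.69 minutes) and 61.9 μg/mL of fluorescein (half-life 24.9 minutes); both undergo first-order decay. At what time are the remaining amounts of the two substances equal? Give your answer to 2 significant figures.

Set 117·(1/2)^(t/7.69) = 61.9·(1/2)^(t/24.9).
Taking log₂: log₂(117/61.9) = t·(1/7.69 − 1/24.9).
log₂(1.8901) = 0.9185; 1/7.69 − 1/24.9 = 0.089878.
t = 0.9185 / 0.089878 ≈ 10.219 minutes.

10 minutes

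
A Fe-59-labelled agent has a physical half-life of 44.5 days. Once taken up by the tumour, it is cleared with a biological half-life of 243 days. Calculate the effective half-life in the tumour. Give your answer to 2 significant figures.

1/t_eff = 1/t_phys + 1/t_biol = 1/44.5 + 1/243 = 0.026587 per day.
t_eff = 44.5 × 243 / (44.5 + 243) ≈ 37.612 days.

38 days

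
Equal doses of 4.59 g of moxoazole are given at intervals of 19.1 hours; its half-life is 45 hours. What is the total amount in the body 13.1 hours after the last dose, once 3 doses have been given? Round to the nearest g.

9 g

The 3 doses were given 51.3, 32.2, 13.1 hours ago.
Total = 4.59·(1/2)^(51.3/45) + 4.59·(1/2)^(32.2/45) + 4.59·(1/2)^(13.1/45)
      = 2.0828 + 2.7952 + 3.7513 ≈ 8.6292 g.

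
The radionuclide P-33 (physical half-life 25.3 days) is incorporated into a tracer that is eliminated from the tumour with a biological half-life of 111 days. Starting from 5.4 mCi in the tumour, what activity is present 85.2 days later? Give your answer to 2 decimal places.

1/t_eff = 1/t_phys + 1/t_biol = 1/25.3 + 1/111 = 0.048535 per day.
t_eff = 25.3 × 111 / (25.3 + 111) ≈ 20.604 days.
Remaining = 5.4 × (1/2)^(85.2/20.604) = 5.4 × (1/2)^4.1352 ≈ 0.30732 mCi.

0.31 mCi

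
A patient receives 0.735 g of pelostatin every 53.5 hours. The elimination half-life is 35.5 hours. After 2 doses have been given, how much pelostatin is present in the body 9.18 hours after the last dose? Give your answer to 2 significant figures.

The 2 doses were given 62.68, 9.18 hours ago.
Total = 0.735·(1/2)^(62.68/35.5) + 0.735·(1/2)^(9.18/35.5)
      = 0.21616 + 0.61439 ≈ 0.83055 g.

0.83 g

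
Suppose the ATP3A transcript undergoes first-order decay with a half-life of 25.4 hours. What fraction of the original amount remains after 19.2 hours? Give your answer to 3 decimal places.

0.592

n = 19.2/25.4 ≈ 0.75591 half-lives.
Fraction remaining = (1/2)^0.75591 ≈ 0.59217.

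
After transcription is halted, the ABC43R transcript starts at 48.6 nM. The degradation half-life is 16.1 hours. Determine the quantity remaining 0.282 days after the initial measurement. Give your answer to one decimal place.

Convert the elapsed time: 0.282 days = 6.768 hours.
Number of half-lives: n = 6.768/16.1 ≈ 0.42037.
Remaining = 48.6 × (1/2)^0.42037 = 48.6 × 0.74723 ≈ 36.315 nM.

36.3 nM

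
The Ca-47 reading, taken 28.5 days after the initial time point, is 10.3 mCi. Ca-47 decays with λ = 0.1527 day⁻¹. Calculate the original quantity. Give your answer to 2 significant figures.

t½ = ln 2 / λ = 0.69315 / 0.1527 ≈ 4.5393 days.
Number of half-lives elapsed: n = 28.5/4.5393 ≈ 6.2785.
A₀ = A × 2^n = 10.3 × 2^6.2785 = 10.3 × 77.63 ≈ 799.59 mCi.

800 mCi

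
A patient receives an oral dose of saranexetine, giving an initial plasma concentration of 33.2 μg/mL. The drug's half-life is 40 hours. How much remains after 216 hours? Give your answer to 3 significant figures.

0.786 μg/mL

Number of half-lives: n = 216/40 ≈ 5.4.
Remaining = 33.2 × (1/2)^5.4 = 33.2 × 0.023683 ≈ 0.78628 μg/mL.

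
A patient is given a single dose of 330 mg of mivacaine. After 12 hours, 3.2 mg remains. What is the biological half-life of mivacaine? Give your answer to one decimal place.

1.8 hours

A/A₀ = 3.2/330 ≈ 0.009697.
n = log₂(103.12) ≈ 6.6883 half-lives elapsed in 12 hours.
t½ = 12/6.6883 ≈ 1.7942 hours.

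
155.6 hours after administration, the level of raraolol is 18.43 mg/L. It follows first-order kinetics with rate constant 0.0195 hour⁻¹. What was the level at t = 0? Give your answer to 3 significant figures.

t½ = ln 2 / λ = 0.69315 / 0.0195 ≈ 35.546 hours.
Number of half-lives elapsed: n = 155.6/35.546 ≈ 4.3774.
A₀ = A × 2^n = 18.43 × 2^4.3774 = 18.43 × 20.784 ≈ 383.06 mg/L.

383 mg/L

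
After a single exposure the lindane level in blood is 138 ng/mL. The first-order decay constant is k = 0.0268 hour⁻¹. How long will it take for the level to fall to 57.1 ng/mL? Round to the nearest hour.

33 hours

t½ = ln 2 / k = 0.69315 / 0.0268 ≈ 25.864 hours.
Fraction remaining = 57.1/138 ≈ 0.41377.
n = log₂(138/57.1) = ln(2.4168)/ln 2 ≈ 1.2731 half-lives.
t = n × t½ = 1.2731 × 25.864 ≈ 32.927 hours.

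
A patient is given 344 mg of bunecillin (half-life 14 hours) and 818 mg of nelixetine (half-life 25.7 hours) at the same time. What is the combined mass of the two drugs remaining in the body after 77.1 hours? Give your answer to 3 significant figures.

110 mg

bunecillin: 344 × (1/2)^(77.1/14) = 344 × (1/2)^5.5071 ≈ 7.5639 mg.
nelixetine: 818 × (1/2)^(77.1/25.7) = 818 × (1/2)^3 ≈ 102.25 mg.
Total = 7.5639 + 102.25 ≈ 109.81 mg.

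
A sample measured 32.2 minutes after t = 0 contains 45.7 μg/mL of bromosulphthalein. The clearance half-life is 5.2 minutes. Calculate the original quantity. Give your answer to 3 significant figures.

3340 μg/mL

Number of half-lives elapsed: n = 32.2/5.2 ≈ 6.1923.
A₀ = A × 2^n = 45.7 × 2^6.1923 = 45.7 × 73.126 ≈ 3341.8 μg/mL.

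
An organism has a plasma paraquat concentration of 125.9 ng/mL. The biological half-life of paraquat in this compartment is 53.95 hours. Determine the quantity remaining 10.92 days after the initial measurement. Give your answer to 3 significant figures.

Convert the elapsed time: 10.92 days = 262.08 hours.
Number of half-lives: n = 262.08/53.95 ≈ 4.8578.
Remaining = 125.9 × (1/2)^4.8578 = 125.9 × 0.034486 ≈ 4.3418 ng/mL.

4.34 ng/mL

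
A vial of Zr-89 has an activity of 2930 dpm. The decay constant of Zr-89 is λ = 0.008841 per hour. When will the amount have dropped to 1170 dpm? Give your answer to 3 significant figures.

t½ = ln 2 / λ = 0.69315 / 0.008841 ≈ 78.401 hours.
Fraction remaining = 1170/2930 ≈ 0.39932.
n = log₂(2930/1170) = ln(2.5043)/ln 2 ≈ 1.3244 half-lives.
t = n × t½ = 1.3244 × 78.401 ≈ 103.83 hours.

104 hours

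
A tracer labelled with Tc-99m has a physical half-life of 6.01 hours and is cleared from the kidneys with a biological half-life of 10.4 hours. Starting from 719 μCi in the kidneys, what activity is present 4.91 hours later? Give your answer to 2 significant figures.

290 μCi

1/t_eff = 1/t_phys + 1/t_biol = 1/6.01 + 1/10.4 = 0.26254 per hour.
t_eff = 6.01 × 10.4 / (6.01 + 10.4) ≈ 3.8089 hours.
Remaining = 719 × (1/2)^(4.91/3.8089) = 719 × (1/2)^1.2891 ≈ 294.22 μCi.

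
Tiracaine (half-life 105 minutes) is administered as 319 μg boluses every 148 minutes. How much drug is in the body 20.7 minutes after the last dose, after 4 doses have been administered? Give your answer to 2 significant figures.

440 μg

The 4 doses were given 464.7, 316.7, 168.7, 20.7 minutes ago.
Total = 319·(1/2)^(464.7/105) + 319·(1/2)^(316.7/105) + 319·(1/2)^(168.7/105) + 319·(1/2)^(20.7/105)
      = 14.843 + 39.43 + 104.75 + 278.26 ≈ 437.27 μg.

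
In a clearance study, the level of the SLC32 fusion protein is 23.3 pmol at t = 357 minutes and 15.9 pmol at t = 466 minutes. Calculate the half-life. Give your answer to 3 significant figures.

198 minutes

Over Δt = 466 − 357 = 109 minutes, the level fell by a factor of 23.3/15.9 ≈ 1.4654.
n = log₂(1.4654) ≈ 0.5513 half-lives, so t½ = 109/0.5513 ≈ 197.71 minutes.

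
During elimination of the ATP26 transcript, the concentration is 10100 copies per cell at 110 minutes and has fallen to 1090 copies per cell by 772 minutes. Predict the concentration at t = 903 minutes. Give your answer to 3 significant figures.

702 copies per cell

Over Δt = 772 − 110 = 662 minutes, the level fell by a factor of 10100/1090 ≈ 9.2661.
n = log₂(9.2661) ≈ 3.212 half-lives, so t½ = 662/3.212 ≈ 206.1 minutes.
From t = 772 to t = 903: 1090 × (1/2)^((903−772)/206.1) ≈ 701.6 copies per cell.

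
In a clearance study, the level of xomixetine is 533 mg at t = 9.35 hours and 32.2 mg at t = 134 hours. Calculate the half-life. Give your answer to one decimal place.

30.8 hours

Over Δt = 134 − 9.35 = 124.65 hours, the level fell by a factor of 533/32.2 ≈ 16.553.
n = log₂(16.553) ≈ 4.049 half-lives, so t½ = 124.65/4.049 ≈ 30.785 hours.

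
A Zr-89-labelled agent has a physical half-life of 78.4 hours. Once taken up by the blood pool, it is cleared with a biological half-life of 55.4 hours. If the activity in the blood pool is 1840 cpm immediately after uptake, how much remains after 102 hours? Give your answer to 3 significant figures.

1/t_eff = 1/t_phys + 1/t_biol = 1/78.4 + 1/55.4 = 0.030806 per hour.
t_eff = 78.4 × 55.4 / (78.4 + 55.4) ≈ 32.462 hours.
Remaining = 1840 × (1/2)^(102/32.462) = 1840 × (1/2)^3.1422 ≈ 208.41 cpm.

208 cpm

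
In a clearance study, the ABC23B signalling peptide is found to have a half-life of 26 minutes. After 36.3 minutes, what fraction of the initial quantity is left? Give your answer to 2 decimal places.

0.38

n = 36.3/26 ≈ 1.3962 half-lives.
Fraction remaining = (1/2)^1.3962 ≈ 0.37994.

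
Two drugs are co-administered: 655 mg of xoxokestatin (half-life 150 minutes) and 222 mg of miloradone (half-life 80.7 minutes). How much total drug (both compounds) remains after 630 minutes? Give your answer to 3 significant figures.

xoxokestatin: 655 × (1/2)^(630/150) = 655 × (1/2)^4.2 ≈ 35.638 mg.
miloradone: 222 × (1/2)^(630/80.7) = 222 × (1/2)^7.8067 ≈ 0.99153 mg.
Total = 35.638 + 0.99153 ≈ 36.63 mg.

36.6 mg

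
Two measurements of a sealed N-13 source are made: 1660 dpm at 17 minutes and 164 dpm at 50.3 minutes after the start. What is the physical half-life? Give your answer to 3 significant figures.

Over Δt = 50.3 − 17 = 33.3 minutes, the level fell by a factor of 1660/164 ≈ 10.122.
n = log₂(10.122) ≈ 3.3394 half-lives, so t½ = 33.3/3.3394 ≈ 9.9718 minutes.

9.97 minutes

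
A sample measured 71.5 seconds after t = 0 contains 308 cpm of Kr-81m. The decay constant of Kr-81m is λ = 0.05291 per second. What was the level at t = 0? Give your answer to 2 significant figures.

14000 cpm

t½ = ln 2 / λ = 0.69315 / 0.05291 ≈ 13.1 seconds.
Number of half-lives elapsed: n = 71.5/13.1 ≈ 5.4578.
A₀ = A × 2^n = 308 × 2^5.4578 = 308 × 43.951 ≈ 13537 cpm.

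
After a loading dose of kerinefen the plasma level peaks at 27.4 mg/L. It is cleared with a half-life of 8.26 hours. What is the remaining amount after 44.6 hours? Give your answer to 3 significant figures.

0.649 mg/L

Number of half-lives: n = 44.6/8.26 ≈ 5.3995.
Remaining = 27.4 × (1/2)^5.3995 = 27.4 × 0.023691 ≈ 0.64913 mg/L.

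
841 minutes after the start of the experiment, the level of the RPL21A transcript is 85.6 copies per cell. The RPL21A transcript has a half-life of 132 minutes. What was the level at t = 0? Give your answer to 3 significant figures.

Number of half-lives elapsed: n = 841/132 ≈ 6.3712.
A₀ = A × 2^n = 85.6 × 2^6.3712 = 85.6 × 82.78 ≈ 7086 copies per cell.

7090 copies per cell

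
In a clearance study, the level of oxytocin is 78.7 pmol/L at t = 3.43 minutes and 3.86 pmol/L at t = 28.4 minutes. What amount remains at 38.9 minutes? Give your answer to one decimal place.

Over Δt = 28.4 − 3.43 = 24.97 minutes, the level fell by a factor of 78.7/3.86 ≈ 20.389.
n = log₂(20.389) ≈ 4.3497 half-lives, so t½ = 24.97/4.3497 ≈ 5.7406 minutes.
From t = 28.4 to t = 38.9: 3.86 × (1/2)^((38.9−28.4)/5.7406) ≈ 1.0864 pmol/L.

1.1 pmol/L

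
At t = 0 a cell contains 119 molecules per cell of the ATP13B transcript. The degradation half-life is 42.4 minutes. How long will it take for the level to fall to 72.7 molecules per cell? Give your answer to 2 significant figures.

30 minutes

Fraction remaining = 72.7/119 ≈ 0.61092.
n = log₂(119/72.7) = ln(1.6369)/ln 2 ≈ 0.71093 half-lives.
t = n × t½ = 0.71093 × 42.4 ≈ 30.144 minutes.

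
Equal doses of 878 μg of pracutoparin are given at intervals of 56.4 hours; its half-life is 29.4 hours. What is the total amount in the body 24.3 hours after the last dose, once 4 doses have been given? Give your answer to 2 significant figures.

670 μg

The 4 doses were given 193.5, 137.1, 80.7, 24.3 hours ago.
Total = 878·(1/2)^(193.5/29.4) + 878·(1/2)^(137.1/29.4) + 878·(1/2)^(80.7/29.4) + 878·(1/2)^(24.3/29.4)
      = 9.167 + 34.651 + 130.98 + 495.09 ≈ 669.89 μg.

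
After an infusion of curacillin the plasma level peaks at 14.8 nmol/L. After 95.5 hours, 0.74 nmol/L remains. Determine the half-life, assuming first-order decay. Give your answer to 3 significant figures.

A/A₀ = 0.74/14.8 ≈ 0.05.
n = log₂(20) ≈ 4.3219 half-lives elapsed in 95.5 hours.
t½ = 95.5/4.3219 ≈ 22.097 hours.

22.1 hours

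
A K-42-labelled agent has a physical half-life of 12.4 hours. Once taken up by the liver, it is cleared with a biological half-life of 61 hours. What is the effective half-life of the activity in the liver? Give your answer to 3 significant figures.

1/t_eff = 1/t_phys + 1/t_biol = 1/12.4 + 1/61 = 0.097039 per hour.
t_eff = 12.4 × 61 / (12.4 + 61) ≈ 10.305 hours.

10.3 hours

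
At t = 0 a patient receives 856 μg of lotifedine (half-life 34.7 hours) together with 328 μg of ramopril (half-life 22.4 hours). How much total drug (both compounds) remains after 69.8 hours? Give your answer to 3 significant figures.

lotifedine: 856 × (1/2)^(69.8/34.7) = 856 × (1/2)^2.0115 ≈ 212.3 μg.
ramopril: 328 × (1/2)^(69.8/22.4) = 328 × (1/2)^3.1161 ≈ 37.831 μg.
Total = 212.3 + 37.831 ≈ 250.13 μg.

250 μg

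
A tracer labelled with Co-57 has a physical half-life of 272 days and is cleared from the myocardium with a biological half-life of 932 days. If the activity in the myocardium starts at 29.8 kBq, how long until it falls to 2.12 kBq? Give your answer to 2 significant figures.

800 days

1/t_eff = 1/t_phys + 1/t_biol = 1/272 + 1/932 = 0.0047494 per day.
t_eff = 272 × 932 / (272 + 932) ≈ 210.55 days.
n = log₂(29.8/2.12) ≈ 3.8132; t = 3.8132 × 210.55 ≈ 802.87 days.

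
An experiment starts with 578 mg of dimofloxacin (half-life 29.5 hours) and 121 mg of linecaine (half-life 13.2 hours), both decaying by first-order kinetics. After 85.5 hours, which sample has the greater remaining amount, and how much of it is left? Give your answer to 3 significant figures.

dimofloxacin, 77.5 mg

dimofloxacin: 578 × (1/2)^2.8983 ≈ 77.527 mg.
linecaine: 121 × (1/2)^6.4773 ≈ 1.3581 mg.
Dimofloxacin has more remaining, at ≈ 77.527 mg.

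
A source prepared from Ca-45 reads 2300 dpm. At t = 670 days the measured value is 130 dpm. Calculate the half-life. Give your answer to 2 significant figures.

160 days

A/A₀ = 130/2300 ≈ 0.056522.
n = log₂(17.692) ≈ 4.1451 half-lives elapsed in 670 days.
t½ = 670/4.1451 ≈ 161.64 days.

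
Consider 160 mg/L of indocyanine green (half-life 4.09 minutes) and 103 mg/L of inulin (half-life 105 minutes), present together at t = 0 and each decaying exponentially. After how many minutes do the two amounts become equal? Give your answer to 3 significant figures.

Set 160·(1/2)^(t/4.09) = 103·(1/2)^(t/105).
Taking log₂: log₂(160/103) = t·(1/4.09 − 1/105).
log₂(1.5534) = 0.63543; 1/4.09 − 1/105 = 0.23497.
t = 0.63543 / 0.23497 ≈ 2.7042 minutes.

2.70 minutes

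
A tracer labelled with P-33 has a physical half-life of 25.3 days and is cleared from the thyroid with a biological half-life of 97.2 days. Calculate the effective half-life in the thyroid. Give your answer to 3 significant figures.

20.1 days

1/t_eff = 1/t_phys + 1/t_biol = 1/25.3 + 1/97.2 = 0.049814 per day.
t_eff = 25.3 × 97.2 / (25.3 + 97.2) ≈ 20.075 days.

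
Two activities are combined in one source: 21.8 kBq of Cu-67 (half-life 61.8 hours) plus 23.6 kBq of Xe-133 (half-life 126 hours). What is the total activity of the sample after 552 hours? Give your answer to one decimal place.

Cu-67: 21.8 × (1/2)^(552/61.8) = 21.8 × (1/2)^8.932 ≈ 0.044632 kBq.
Xe-133: 23.6 × (1/2)^(552/126) = 23.6 × (1/2)^4.381 ≈ 1.1327 kBq.
Total = 0.044632 + 1.1327 ≈ 1.1773 kBq.

1.2 kBq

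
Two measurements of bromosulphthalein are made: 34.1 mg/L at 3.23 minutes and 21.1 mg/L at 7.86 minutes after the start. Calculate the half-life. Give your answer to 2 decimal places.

6.69 minutes

Over Δt = 7.86 − 3.23 = 4.63 minutes, the level fell by a factor of 34.1/21.1 ≈ 1.6161.
n = log₂(1.6161) ≈ 0.69253 half-lives, so t½ = 4.63/0.69253 ≈ 6.6856 minutes.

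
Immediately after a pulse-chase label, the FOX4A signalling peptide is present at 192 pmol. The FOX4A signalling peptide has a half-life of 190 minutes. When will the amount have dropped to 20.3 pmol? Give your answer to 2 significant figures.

Fraction remaining = 20.3/192 ≈ 0.10573.
n = log₂(192/20.3) = ln(9.4581)/ln 2 ≈ 3.2416 half-lives.
t = n × t½ = 3.2416 × 190 ≈ 615.9 minutes.

620 minutes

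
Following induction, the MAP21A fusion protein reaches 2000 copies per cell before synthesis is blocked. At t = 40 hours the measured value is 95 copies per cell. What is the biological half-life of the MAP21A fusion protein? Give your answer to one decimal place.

9.1 hours

A/A₀ = 95/2000 ≈ 0.0475.
n = log₂(21.053) ≈ 4.3959 half-lives elapsed in 40 hours.
t½ = 40/4.3959 ≈ 9.0993 hours.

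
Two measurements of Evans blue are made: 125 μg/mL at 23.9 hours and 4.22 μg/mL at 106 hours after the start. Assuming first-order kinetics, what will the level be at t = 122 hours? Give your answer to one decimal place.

2.2 μg/mL

Over Δt = 106 − 23.9 = 82.1 hours, the level fell by a factor of 125/4.22 ≈ 29.621.
n = log₂(29.621) ≈ 4.8885 half-lives, so t½ = 82.1/4.8885 ≈ 16.794 hours.
From t = 106 to t = 122: 4.22 × (1/2)^((122−106)/16.794) ≈ 2.1803 μg/mL.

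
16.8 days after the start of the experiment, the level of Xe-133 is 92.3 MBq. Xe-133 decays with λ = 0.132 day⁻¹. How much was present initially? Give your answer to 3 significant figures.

848 MBq

t½ = ln 2 / λ = 0.69315 / 0.132 ≈ 5.2511 days.
Number of half-lives elapsed: n = 16.8/5.2511 ≈ 3.1993.
A₀ = A × 2^n = 92.3 × 2^3.1993 = 92.3 × 9.1853 ≈ 847.8 MBq.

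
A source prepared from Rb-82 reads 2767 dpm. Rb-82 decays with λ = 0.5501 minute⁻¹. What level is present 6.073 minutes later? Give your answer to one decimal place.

t½ = ln 2 / λ = 0.69315 / 0.5501 ≈ 1.26 minutes.
Number of half-lives: n = 6.073/1.26 ≈ 4.8197.
Remaining = 2767 × (1/2)^4.8197 = 2767 × 0.03541 ≈ 97.98 dpm.

98.0 dpm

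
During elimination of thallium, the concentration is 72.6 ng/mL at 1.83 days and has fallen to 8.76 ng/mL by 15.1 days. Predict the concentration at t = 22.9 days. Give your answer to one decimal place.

2.5 ng/mL

Over Δt = 15.1 − 1.83 = 13.27 days, the level fell by a factor of 72.6/8.76 ≈ 8.2877.
n = log₂(8.2877) ≈ 3.051 half-lives, so t½ = 13.27/3.051 ≈ 4.3494 days.
From t = 15.1 to t = 22.9: 8.76 × (1/2)^((22.9−15.1)/4.3494) ≈ 2.5273 ng/mL.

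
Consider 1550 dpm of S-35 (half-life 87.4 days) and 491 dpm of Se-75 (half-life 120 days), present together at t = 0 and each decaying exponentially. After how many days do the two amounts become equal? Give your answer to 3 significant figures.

Set 1550·(1/2)^(t/87.4) = 491·(1/2)^(t/120).
Taking log₂: log₂(1550/491) = t·(1/87.4 − 1/120).
log₂(3.1568) = 1.6585; 1/87.4 − 1/120 = 0.0031083.
t = 1.6585 / 0.0031083 ≈ 533.56 days.

534 days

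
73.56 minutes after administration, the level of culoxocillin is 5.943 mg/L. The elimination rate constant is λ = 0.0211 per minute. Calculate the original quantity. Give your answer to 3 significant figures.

t½ = ln 2 / λ = 0.69315 / 0.0211 ≈ 32.851 minutes.
Number of half-lives elapsed: n = 73.56/32.851 ≈ 2.2392.
A₀ = A × 2^n = 5.943 × 2^2.2392 = 5.943 × 4.7215 ≈ 28.06 mg/L.

28.1 mg/L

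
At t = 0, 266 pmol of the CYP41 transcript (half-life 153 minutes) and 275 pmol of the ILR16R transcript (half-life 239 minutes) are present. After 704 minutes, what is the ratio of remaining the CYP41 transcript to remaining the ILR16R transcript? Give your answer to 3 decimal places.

CYP41 transcript: 266 × (1/2)^(704/153) = 266 × (1/2)^4.6013 ≈ 10.958 pmol.
ILR16R transcript: 275 × (1/2)^(704/239) = 275 × (1/2)^2.9456 ≈ 35.696 pmol.
Ratio ≈ 10.958 / 35.696 ≈ 0.307.

0.307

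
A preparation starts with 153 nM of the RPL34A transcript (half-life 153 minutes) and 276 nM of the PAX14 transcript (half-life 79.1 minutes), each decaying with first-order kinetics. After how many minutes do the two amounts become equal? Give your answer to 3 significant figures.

139 minutes

Set 153·(1/2)^(t/153) = 276·(1/2)^(t/79.1).
Taking log₂: log₂(153/276) = t·(1/153 − 1/79.1).
log₂(0.55435) = -0.85114; 1/153 − 1/79.1 = -0.0061063.
t = -0.85114 / -0.0061063 ≈ 139.39 minutes.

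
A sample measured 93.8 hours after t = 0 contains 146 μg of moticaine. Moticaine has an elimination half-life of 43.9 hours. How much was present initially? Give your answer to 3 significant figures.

Number of half-lives elapsed: n = 93.8/43.9 ≈ 2.1367.
A₀ = A × 2^n = 146 × 2^2.1367 = 146 × 4.3975 ≈ 642.03 μg.

642 μg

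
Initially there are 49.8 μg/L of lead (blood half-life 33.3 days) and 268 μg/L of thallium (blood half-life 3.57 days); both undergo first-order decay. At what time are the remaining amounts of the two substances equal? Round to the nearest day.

10 days

Set 49.8·(1/2)^(t/33.3) = 268·(1/2)^(t/3.57).
Taking log₂: log₂(49.8/268) = t·(1/33.3 − 1/3.57).
log₂(0.18582) = -2.428; 1/33.3 − 1/3.57 = -0.25008.
t = -2.428 / -0.25008 ≈ 9.7089 days.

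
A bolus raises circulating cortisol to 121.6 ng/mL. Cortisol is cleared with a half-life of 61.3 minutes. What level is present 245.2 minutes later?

7.6 ng/mL

Elapsed time is 4 half-lives (245.2/61.3).
Each half-life halves the amount: 121.6 × (1/2)^4 = 121.6/16 = 7.6 ng/mL.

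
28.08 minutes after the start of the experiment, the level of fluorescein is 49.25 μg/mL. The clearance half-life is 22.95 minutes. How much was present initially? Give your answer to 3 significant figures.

Number of half-lives elapsed: n = 28.08/22.95 ≈ 1.2235.
A₀ = A × 2^n = 49.25 × 2^1.2235 = 49.25 × 2.3352 ≈ 115.01 μg/mL.

115 μg/mL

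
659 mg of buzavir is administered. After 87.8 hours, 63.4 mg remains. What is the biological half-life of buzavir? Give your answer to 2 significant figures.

A/A₀ = 63.4/659 ≈ 0.096206.
n = log₂(10.394) ≈ 3.3777 half-lives elapsed in 87.8 hours.
t½ = 87.8/3.3777 ≈ 25.994 hours.

26 hours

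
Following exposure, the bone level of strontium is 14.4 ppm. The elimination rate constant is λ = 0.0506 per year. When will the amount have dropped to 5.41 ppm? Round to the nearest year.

19 years

t½ = ln 2 / λ = 0.69315 / 0.0506 ≈ 13.699 years.
Fraction remaining = 5.41/14.4 ≈ 0.37569.
n = log₂(14.4/5.41) = ln(2.6617)/ln 2 ≈ 1.4124 half-lives.
t = n × t½ = 1.4124 × 13.699 ≈ 19.347 years.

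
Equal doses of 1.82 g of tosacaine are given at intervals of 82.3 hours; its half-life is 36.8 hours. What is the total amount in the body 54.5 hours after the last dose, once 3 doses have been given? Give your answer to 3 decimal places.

0.820 g

The 3 doses were given 219.1, 136.8, 54.5 hours ago.
Total = 1.82·(1/2)^(219.1/36.8) + 1.82·(1/2)^(136.8/36.8) + 1.82·(1/2)^(54.5/36.8)
      = 0.029363 + 0.13836 + 0.65201 ≈ 0.81973 g.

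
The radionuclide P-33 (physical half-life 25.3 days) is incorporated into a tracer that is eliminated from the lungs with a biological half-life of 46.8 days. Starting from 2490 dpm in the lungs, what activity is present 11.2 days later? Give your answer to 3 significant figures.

1550 dpm

1/t_eff = 1/t_phys + 1/t_biol = 1/25.3 + 1/46.8 = 0.060893 per day.
t_eff = 25.3 × 46.8 / (25.3 + 46.8) ≈ 16.422 days.
Remaining = 2490 × (1/2)^(11.2/16.422) = 2490 × (1/2)^0.682 ≈ 1552 dpm.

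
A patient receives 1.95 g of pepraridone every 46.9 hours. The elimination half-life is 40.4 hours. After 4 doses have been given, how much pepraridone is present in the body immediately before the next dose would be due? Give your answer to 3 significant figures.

1.51 g

The 4 doses were given 187.6, 140.7, 93.8, 46.9 hours ago.
Total = 1.95·(1/2)^(187.6/40.4) + 1.95·(1/2)^(140.7/40.4) + 1.95·(1/2)^(93.8/40.4) + 1.95·(1/2)^(46.9/40.4)
      = 0.078016 + 0.17444 + 0.39004 + 0.87211 ≈ 1.5146 g.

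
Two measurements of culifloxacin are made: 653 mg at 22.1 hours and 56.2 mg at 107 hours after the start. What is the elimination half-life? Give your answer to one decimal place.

24.0 hours

Over Δt = 107 − 22.1 = 84.9 hours, the level fell by a factor of 653/56.2 ≈ 11.619.
n = log₂(11.619) ≈ 3.5384 half-lives, so t½ = 84.9/3.5384 ≈ 23.994 hours.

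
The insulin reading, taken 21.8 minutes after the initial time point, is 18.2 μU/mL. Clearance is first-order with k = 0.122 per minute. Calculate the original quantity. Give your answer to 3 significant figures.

260 μU/mL

t½ = ln 2 / k = 0.69315 / 0.122 ≈ 5.6815 minutes.
Number of half-lives elapsed: n = 21.8/5.6815 ≈ 3.837.
A₀ = A × 2^n = 18.2 × 2^3.837 = 18.2 × 14.291 ≈ 260.09 μU/mL.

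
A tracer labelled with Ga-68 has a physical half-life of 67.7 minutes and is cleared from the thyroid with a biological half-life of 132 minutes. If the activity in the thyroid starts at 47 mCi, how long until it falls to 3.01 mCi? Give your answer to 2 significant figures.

180 minutes

1/t_eff = 1/t_phys + 1/t_biol = 1/67.7 + 1/132 = 0.022347 per minute.
t_eff = 67.7 × 132 / (67.7 + 132) ≈ 44.749 minutes.
n = log₂(47/3.01) ≈ 3.9648; t = 3.9648 × 44.749 ≈ 177.42 minutes.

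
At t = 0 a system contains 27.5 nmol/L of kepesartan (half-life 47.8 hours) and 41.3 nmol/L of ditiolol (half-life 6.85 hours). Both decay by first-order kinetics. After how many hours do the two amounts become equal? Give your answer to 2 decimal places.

4.69 hours

Set 27.5·(1/2)^(t/47.8) = 41.3·(1/2)^(t/6.85).
Taking log₂: log₂(27.5/41.3) = t·(1/47.8 − 1/6.85).
log₂(0.66586) = -0.58671; 1/47.8 − 1/6.85 = -0.12506.
t = -0.58671 / -0.12506 ≈ 4.6912 hours.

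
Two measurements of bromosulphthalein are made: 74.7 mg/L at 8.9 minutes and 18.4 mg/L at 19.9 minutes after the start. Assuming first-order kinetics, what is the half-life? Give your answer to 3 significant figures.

Over Δt = 19.9 − 8.9 = 11 minutes, the level fell by a factor of 74.7/18.4 ≈ 4.0598.
n = log₂(4.0598) ≈ 2.0214 half-lives, so t½ = 11/2.0214 ≈ 5.4418 minutes.

5.44 minutes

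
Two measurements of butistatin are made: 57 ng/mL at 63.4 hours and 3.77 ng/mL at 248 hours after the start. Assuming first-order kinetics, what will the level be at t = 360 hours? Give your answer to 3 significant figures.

0.726 ng/mL

Over Δt = 248 − 63.4 = 184.6 hours, the level fell by a factor of 57/3.77 ≈ 15.119.
n = log₂(15.119) ≈ 3.9183 half-lives, so t½ = 184.6/3.9183 ≈ 47.112 hours.
From t = 248 to t = 360: 3.77 × (1/2)^((360−248)/47.112) ≈ 0.7256 ng/mL.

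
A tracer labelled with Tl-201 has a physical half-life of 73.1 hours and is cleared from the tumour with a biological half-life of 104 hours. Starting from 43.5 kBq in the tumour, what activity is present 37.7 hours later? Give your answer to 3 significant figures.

1/t_eff = 1/t_phys + 1/t_biol = 1/73.1 + 1/104 = 0.023295 per hour.
t_eff = 73.1 × 104 / (73.1 + 104) ≈ 42.927 hours.
Remaining = 43.5 × (1/2)^(37.7/42.927) = 43.5 × (1/2)^0.87823 ≈ 23.665 kBq.

23.7 kBq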